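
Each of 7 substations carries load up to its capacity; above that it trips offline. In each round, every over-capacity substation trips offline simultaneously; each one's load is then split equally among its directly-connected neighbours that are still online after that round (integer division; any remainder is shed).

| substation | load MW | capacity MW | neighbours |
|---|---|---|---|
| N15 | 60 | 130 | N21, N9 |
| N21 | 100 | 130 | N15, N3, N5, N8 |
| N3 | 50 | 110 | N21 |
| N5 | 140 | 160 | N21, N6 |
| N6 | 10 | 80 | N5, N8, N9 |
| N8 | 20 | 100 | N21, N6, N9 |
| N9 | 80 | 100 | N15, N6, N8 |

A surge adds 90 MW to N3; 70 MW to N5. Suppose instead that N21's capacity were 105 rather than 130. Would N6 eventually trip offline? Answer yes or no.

yes

With N21's capacity at 105:
Round 1 — N3 at 140 > 110; N5 at 210 > 160. N3, N5 trip offline.
  N3 sheds 140 MW to N21: 140 each.
    N21: 100+140 = 240 > 105
  N5 sheds 210 MW to N21, N6: 105 each.
    N21: 240+105 = 345 > 105
    N6: 10+105 = 115 > 80
Round 2 — N21, N6 trip offline.
  N21 sheds 345 MW to N15, N8: 172 each (1 lost).
    N15: 60+172 = 232 > 130
    N8: 20+172 = 192 > 100
  N6 sheds 115 MW to N8, N9: 57 each (1 lost).
    N8: 192+57 = 249 > 100
    N9: 80+57 = 137 > 100
Round 3 — N15, N8, N9 trip offline.
  N15 sheds 232 MW: no online neighbours, lost.
  N8 sheds 249 MW: no online neighbours, lost.
  N9 sheds 137 MW: no online neighbours, lost.
No further trips.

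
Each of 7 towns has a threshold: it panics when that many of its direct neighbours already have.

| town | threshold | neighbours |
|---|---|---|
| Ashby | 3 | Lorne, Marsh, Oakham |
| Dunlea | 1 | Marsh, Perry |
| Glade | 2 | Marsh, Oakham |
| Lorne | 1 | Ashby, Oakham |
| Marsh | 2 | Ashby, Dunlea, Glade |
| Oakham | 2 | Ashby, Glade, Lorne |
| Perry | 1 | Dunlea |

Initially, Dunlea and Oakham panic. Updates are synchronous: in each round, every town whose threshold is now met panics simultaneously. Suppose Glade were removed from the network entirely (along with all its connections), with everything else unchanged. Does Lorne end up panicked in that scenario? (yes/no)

yes

With Glade removed:
Round 1 — Dunlea, Oakham panic (initial).
Round 2 — checking thresholds:
  Ashby: 1 of 3 neighbours < 3, holds.
  Lorne: 1 of 2 neighbours ≥ 1, panics.
  Marsh: 1 of 2 neighbours < 2, holds.
  Perry: 1 of 1 neighbours ≥ 1, panics.
Round 3 — no new panics; cascade stops.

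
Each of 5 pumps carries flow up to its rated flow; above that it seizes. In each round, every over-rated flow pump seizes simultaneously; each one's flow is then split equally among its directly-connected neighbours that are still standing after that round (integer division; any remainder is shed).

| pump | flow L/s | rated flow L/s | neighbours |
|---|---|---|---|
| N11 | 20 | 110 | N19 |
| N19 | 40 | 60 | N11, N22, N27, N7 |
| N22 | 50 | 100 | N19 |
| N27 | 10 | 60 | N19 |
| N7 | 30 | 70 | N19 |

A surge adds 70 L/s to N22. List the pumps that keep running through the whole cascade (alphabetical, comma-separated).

N11

Round 1 — N22 at 120 > 100. N22 seizes.
  N22 sheds 120 L/s to N19: 120 each.
    N19: 40+120 = 160 > 60
Round 2 — N19 seizes.
  N19 sheds 160 L/s to N11, N27, N7: 53 each (1 lost).
    N11: 20+53 = 73 ≤ 110
    N27: 10+53 = 63 > 60
    N7: 30+53 = 83 > 70
Round 3 — N27, N7 seize.
  N27 sheds 63 L/s: no online neighbours, lost.
  N7 sheds 83 L/s: no online neighbours, lost.
No further seizures.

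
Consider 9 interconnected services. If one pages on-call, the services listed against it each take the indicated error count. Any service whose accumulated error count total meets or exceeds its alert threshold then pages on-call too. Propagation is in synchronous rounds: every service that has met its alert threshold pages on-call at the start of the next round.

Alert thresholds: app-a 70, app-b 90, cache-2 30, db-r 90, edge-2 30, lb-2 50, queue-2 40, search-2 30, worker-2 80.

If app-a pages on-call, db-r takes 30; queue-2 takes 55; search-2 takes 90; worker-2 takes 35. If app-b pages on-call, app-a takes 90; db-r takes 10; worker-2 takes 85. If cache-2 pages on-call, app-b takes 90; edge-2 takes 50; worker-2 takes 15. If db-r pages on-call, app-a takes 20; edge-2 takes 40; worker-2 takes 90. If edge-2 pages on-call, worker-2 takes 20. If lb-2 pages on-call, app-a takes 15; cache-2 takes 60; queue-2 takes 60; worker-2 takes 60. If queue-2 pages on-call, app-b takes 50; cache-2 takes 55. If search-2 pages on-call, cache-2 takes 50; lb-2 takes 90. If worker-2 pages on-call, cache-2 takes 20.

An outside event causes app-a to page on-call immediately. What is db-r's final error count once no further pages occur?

Round 1 — app-a pages on-call (initial).
  db-r: +30 → 30 < 90
  queue-2: +55 → 55 ≥ 40
  search-2: +90 → 90 ≥ 30
  worker-2: +35 → 35 < 80
Round 2 — queue-2, search-2 page on-call.
  app-b: +50 → 50 < 90
  cache-2: +55+50 → 105 ≥ 30
  lb-2: +90 → 90 ≥ 50
Round 3 — cache-2, lb-2 page on-call.
  app-b: +90 → 140 ≥ 90
  edge-2: +50 → 50 ≥ 30
  worker-2: +15+60 → 110 ≥ 80
Round 4 — app-b, edge-2, worker-2 page on-call.
  db-r: +10 → 40 < 90
No further pages.

40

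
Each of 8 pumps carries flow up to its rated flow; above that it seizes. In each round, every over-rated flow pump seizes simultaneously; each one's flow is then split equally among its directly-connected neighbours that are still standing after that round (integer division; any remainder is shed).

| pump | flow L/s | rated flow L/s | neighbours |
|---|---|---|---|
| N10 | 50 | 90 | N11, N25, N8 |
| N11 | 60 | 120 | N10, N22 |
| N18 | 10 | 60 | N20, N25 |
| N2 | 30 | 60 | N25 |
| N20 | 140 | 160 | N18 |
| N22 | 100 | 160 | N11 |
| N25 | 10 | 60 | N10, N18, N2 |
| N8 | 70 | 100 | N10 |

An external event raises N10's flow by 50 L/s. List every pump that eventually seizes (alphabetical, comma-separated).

Round 1 — N10 at 100 > 90. N10 seizes.
  N10 sheds 100 L/s to N11, N25, N8: 33 each (1 lost).
    N11: 60+33 = 93 ≤ 120
    N25: 10+33 = 43 ≤ 60
    N8: 70+33 = 103 > 100
Round 2 — N8 seizes.
  N8 sheds 103 L/s: no online neighbours, lost.
No further seizures.

N10, N8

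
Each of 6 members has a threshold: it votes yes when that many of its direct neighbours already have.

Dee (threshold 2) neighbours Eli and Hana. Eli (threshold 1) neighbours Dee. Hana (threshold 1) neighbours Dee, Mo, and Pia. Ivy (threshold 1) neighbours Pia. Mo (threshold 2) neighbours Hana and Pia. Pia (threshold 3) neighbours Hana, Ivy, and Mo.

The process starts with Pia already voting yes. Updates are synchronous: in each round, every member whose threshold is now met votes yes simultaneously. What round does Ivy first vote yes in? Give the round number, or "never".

Round 1 — Pia votes yes (initial).
Round 2 — checking thresholds:
  Hana: 1 of 3 neighbours ≥ 1, votes yes.
  Ivy: 1 of 1 neighbours ≥ 1, votes yes.
  Mo: 1 of 2 neighbours < 2, below threshold.
Round 3 — checking thresholds:
  Dee: 1 of 2 neighbours < 2, below threshold.
  Mo: 2 of 2 neighbours ≥ 2, votes yes.
Round 4 — no new yes votes; cascade stops.

2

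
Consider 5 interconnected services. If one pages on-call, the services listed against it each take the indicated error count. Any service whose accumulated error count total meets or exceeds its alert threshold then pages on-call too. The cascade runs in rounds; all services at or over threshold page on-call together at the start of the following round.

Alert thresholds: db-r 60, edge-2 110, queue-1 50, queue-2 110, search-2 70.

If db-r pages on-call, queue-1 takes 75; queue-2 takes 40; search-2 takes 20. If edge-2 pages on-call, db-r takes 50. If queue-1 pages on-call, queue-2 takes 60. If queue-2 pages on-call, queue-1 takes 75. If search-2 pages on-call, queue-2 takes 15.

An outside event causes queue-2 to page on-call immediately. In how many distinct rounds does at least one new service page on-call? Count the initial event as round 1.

Round 1 — queue-2 pages on-call (initial).
  queue-1: +75 → 75 ≥ 50
Round 2 — queue-1 pages on-call.
No further pages.

2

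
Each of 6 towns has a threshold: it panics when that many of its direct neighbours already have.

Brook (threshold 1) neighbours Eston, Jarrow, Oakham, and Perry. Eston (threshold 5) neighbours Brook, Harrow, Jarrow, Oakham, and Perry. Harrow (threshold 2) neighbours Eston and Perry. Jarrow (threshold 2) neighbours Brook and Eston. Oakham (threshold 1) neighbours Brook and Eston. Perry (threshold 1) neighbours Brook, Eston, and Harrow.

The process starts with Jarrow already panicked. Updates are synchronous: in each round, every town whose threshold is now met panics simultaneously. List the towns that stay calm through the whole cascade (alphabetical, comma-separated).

Round 1 — Jarrow panics (initial).
Round 2 — checking thresholds:
  Brook: 1 of 4 neighbours ≥ 1, panics.
  Eston: 1 of 5 neighbours < 5, not yet.
Round 3 — checking thresholds:
  Eston: 2 of 5 neighbours < 5, not yet.
  Oakham: 1 of 2 neighbours ≥ 1, panics.
  Perry: 1 of 3 neighbours ≥ 1, panics.
Round 4 — no new panics; cascade stops.

Eston, Harrow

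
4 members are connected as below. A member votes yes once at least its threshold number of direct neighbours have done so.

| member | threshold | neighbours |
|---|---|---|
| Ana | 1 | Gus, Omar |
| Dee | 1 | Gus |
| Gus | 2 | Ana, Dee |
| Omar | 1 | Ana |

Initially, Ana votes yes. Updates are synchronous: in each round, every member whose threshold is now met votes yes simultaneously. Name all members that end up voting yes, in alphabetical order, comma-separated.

Round 1 — Ana votes yes (initial).
Round 2 — checking thresholds:
  Gus: 1 of 2 neighbours < 2, not yet.
  Omar: 1 of 1 neighbours ≥ 1, votes yes.
Round 3 — no new yes votes; cascade stops.

Ana, Omar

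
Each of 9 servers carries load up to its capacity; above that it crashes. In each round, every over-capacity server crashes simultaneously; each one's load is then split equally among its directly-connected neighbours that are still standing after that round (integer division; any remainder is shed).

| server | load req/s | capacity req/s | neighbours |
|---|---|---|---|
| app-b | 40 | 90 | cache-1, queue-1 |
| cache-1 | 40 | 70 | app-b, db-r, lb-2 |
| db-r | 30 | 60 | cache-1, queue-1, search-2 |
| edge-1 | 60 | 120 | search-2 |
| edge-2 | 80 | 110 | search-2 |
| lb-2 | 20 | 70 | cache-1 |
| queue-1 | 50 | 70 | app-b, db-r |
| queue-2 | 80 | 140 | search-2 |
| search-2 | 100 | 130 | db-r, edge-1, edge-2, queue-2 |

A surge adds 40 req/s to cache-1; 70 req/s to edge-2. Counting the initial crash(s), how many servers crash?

Round 1 — cache-1 at 80 > 70; edge-2 at 150 > 110. cache-1, edge-2 crash.
  cache-1 sheds 80 req/s to app-b, db-r, lb-2: 26 each (2 lost).
    app-b: 40+26 = 66 ≤ 90
    db-r: 30+26 = 56 ≤ 60
    lb-2: 20+26 = 46 ≤ 70
  edge-2 sheds 150 req/s to search-2: 150 each.
    search-2: 100+150 = 250 > 130
Round 2 — search-2 crashes.
  search-2 sheds 250 req/s to db-r, edge-1, queue-2: 83 each (1 lost).
    db-r: 56+83 = 139 > 60
    edge-1: 60+83 = 143 > 120
    queue-2: 80+83 = 163 > 140
Round 3 — db-r, edge-1, queue-2 crash.
  db-r sheds 139 req/s to queue-1: 139 each.
    queue-1: 50+139 = 189 > 70
  edge-1 sheds 143 req/s: no online neighbours, lost.
  queue-2 sheds 163 req/s: no online neighbours, lost.
Round 4 — queue-1 crashes.
  queue-1 sheds 189 req/s to app-b: 189 each.
    app-b: 66+189 = 255 > 90
Round 5 — app-b crashes.
  app-b sheds 255 req/s: no online neighbours, lost.
No further crashes.

8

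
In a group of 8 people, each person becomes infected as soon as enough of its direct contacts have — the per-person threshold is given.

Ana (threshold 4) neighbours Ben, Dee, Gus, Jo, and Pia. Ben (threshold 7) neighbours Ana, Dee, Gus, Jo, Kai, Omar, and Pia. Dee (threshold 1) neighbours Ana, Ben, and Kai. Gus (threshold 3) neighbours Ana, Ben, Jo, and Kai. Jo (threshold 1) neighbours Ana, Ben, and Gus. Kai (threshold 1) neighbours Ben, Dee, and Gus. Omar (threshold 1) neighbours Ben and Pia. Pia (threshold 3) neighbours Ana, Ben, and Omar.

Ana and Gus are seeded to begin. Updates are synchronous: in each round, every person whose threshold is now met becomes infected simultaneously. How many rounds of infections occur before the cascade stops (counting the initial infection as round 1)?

Round 1 — Ana, Gus become infected (initial).
Round 2 — checking thresholds:
  Ben: 2 of 7 neighbours < 7, holds.
  Dee: 1 of 3 neighbours ≥ 1, becomes infected.
  Jo: 2 of 3 neighbours ≥ 1, becomes infected.
  Kai: 1 of 3 neighbours ≥ 1, becomes infected.
  Pia: 1 of 3 neighbours < 3, holds.
Round 3 — no new infections; cascade stops.

2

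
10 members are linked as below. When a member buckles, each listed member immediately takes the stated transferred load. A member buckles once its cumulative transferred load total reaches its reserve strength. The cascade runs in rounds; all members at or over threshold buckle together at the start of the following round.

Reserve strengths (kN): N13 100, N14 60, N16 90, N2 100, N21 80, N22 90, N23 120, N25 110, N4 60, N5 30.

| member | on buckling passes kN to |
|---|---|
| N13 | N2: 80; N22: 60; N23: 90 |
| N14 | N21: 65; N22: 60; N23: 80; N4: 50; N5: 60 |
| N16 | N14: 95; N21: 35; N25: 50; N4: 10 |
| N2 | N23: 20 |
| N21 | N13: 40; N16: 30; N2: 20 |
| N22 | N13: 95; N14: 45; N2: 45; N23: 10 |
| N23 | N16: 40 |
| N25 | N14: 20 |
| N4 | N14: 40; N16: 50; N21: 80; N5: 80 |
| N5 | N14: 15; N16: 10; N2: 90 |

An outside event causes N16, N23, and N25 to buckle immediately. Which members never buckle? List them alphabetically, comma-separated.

N13, N22

Round 1 — N16, N23, N25 buckle (initial).
  N14: +95+20 → 115 ≥ 60
  N21: +35 → 35 < 80
  N4: +10 → 10 < 60
Round 2 — N14 buckles.
  N21: +65 → 100 ≥ 80
  N22: +60 → 60 < 90
  N4: +50 → 60 ≥ 60
  N5: +60 → 60 ≥ 30
Round 3 — N21, N4, N5 buckle.
  N13: +40 → 40 < 100
  N2: +20+90 → 110 ≥ 100
Round 4 — N2 buckles.
No further bucklings.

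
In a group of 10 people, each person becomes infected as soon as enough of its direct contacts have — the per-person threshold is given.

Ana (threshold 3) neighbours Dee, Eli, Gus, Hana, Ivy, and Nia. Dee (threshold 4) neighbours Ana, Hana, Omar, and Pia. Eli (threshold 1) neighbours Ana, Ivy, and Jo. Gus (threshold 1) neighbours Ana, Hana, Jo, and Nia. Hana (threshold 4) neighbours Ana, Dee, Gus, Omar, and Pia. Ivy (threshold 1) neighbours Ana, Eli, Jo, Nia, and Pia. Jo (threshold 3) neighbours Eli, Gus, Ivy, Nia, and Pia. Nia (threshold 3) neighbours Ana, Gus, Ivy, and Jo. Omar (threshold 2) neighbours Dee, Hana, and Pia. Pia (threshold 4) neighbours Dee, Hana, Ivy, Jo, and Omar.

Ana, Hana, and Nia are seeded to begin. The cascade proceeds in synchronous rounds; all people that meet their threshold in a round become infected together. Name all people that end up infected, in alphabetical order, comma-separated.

Ana, Eli, Gus, Hana, Ivy, Jo, Nia

Round 1 — Ana, Hana, Nia become infected (initial).
Round 2 — checking thresholds:
  Dee: 2 of 4 neighbours < 4, not yet.
  Eli: 1 of 3 neighbours ≥ 1, becomes infected.
  Gus: 3 of 4 neighbours ≥ 1, becomes infected.
  Ivy: 2 of 5 neighbours ≥ 1, becomes infected.
  Jo: 1 of 5 neighbours < 3, not yet.
  Omar: 1 of 3 neighbours < 2, not yet.
  Pia: 1 of 5 neighbours < 4, not yet.
Round 3 — checking thresholds:
  Dee: 2 of 4 neighbours < 4, not yet.
  Jo: 4 of 5 neighbours ≥ 3, becomes infected.
  Omar: 1 of 3 neighbours < 2, not yet.
  Pia: 2 of 5 neighbours < 4, not yet.
Round 4 — no new infections; cascade stops.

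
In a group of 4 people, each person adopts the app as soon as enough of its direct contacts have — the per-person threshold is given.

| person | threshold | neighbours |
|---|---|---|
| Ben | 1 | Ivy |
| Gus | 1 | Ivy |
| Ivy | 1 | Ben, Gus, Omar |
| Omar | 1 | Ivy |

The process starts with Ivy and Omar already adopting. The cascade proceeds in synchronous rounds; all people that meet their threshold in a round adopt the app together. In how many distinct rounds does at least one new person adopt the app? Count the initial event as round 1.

Round 1 — Ivy, Omar adopt the app (initial).
Round 2 — checking thresholds:
  Ben: 1 of 1 neighbours ≥ 1, adopts the app.
  Gus: 1 of 1 neighbours ≥ 1, adopts the app.
Round 3 — no new adoptions; cascade stops.

2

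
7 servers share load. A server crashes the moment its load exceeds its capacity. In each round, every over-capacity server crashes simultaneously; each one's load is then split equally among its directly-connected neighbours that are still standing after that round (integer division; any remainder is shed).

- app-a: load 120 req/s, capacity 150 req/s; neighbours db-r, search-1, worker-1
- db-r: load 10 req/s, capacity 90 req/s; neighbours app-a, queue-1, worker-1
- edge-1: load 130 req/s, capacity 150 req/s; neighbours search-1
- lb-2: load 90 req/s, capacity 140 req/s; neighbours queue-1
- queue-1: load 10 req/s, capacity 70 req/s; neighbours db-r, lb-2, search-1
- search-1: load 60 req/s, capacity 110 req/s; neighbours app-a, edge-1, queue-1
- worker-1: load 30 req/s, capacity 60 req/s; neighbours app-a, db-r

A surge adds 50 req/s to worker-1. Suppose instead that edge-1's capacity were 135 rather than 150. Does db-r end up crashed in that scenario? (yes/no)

With edge-1's capacity at 135:
Round 1 — worker-1 at 80 > 60. worker-1 crashes.
  worker-1 sheds 80 req/s to app-a, db-r: 40 each.
    app-a: 120+40 = 160 > 150
    db-r: 10+40 = 50 ≤ 90
Round 2 — app-a crashes.
  app-a sheds 160 req/s to db-r, search-1: 80 each.
    db-r: 50+80 = 130 > 90
    search-1: 60+80 = 140 > 110
Round 3 — db-r, search-1 crash.
  db-r sheds 130 req/s to queue-1: 130 each.
    queue-1: 10+130 = 140 > 70
  search-1 sheds 140 req/s to edge-1, queue-1: 70 each.
    edge-1: 130+70 = 200 > 135
    queue-1: 140+70 = 210 > 70
Round 4 — edge-1, queue-1 crash.
  edge-1 sheds 200 req/s: no online neighbours, lost.
  queue-1 sheds 210 req/s to lb-2: 210 each.
    lb-2: 90+210 = 300 > 140
Round 5 — lb-2 crashes.
  lb-2 sheds 300 req/s: no online neighbours, lost.
No further crashes.

yes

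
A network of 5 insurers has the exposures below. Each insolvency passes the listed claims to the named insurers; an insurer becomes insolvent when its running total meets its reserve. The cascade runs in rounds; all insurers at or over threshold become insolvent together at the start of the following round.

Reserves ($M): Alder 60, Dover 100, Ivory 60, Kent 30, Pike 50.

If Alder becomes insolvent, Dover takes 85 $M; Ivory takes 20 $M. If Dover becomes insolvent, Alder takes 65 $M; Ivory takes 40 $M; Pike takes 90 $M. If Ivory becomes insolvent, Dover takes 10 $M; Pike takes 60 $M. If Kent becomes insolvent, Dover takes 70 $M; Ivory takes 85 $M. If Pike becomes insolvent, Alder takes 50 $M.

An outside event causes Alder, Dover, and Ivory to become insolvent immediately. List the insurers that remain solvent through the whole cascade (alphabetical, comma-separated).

Round 1 — Alder, Dover, Ivory become insolvent (initial).
  Pike: +90+60 → 150 ≥ 50
Round 2 — Pike becomes insolvent.
No further insolvencies.

Kent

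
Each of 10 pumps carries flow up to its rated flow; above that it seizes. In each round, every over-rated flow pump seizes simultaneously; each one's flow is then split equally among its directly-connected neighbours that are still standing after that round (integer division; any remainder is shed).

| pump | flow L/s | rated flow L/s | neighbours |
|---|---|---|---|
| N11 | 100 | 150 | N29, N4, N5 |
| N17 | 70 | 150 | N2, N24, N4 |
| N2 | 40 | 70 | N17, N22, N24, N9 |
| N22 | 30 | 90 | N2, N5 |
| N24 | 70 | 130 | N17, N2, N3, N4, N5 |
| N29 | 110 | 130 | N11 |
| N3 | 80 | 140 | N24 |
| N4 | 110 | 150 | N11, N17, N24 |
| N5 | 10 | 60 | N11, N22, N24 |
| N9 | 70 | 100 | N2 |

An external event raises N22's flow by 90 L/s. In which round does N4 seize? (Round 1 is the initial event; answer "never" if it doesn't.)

4

Round 1 — N22 at 120 > 90. N22 seizes.
  N22 sheds 120 L/s to N2, N5: 60 each.
    N2: 40+60 = 100 > 70
    N5: 10+60 = 70 > 60
Round 2 — N2, N5 seize.
  N2 sheds 100 L/s to N17, N24, N9: 33 each (1 lost).
    N17: 70+33 = 103 ≤ 150
    N24: 70+33 = 103 ≤ 130
    N9: 70+33 = 103 > 100
  N5 sheds 70 L/s to N11, N24: 35 each.
    N11: 100+35 = 135 ≤ 150
    N24: 103+35 = 138 > 130
Round 3 — N24, N9 seize.
  N24 sheds 138 L/s to N17, N3, N4: 46 each.
    N17: 103+46 = 149 ≤ 150
    N3: 80+46 = 126 ≤ 140
    N4: 110+46 = 156 > 150
  N9 sheds 103 L/s: no online neighbours, lost.
Round 4 — N4 seizes.
  N4 sheds 156 L/s to N11, N17: 78 each.
    N11: 135+78 = 213 > 150
    N17: 149+78 = 227 > 150
Round 5 — N11, N17 seize.
  N11 sheds 213 L/s to N29: 213 each.
    N29: 110+213 = 323 > 130
  N17 sheds 227 L/s: no online neighbours, lost.
Round 6 — N29 seizes.
  N29 sheds 323 L/s: no online neighbours, lost.
No further seizures.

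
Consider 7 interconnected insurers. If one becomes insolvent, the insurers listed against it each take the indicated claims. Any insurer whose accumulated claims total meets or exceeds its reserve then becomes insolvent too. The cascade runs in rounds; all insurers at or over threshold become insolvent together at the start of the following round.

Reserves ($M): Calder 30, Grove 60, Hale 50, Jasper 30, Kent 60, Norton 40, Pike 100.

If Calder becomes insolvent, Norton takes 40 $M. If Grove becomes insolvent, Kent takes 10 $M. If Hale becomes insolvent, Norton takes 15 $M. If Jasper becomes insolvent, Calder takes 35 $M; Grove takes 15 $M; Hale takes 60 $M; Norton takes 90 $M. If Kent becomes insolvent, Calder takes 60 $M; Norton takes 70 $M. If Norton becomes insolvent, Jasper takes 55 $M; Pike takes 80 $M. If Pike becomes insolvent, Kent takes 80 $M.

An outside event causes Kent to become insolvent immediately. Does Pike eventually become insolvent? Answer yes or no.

no

Round 1 — Kent becomes insolvent (initial).
  Calder: +60 → 60 ≥ 30
  Norton: +70 → 70 ≥ 40
Round 2 — Calder, Norton become insolvent.
  Jasper: +55 → 55 ≥ 30
  Pike: +80 → 80 < 100
Round 3 — Jasper becomes insolvent.
  Grove: +15 → 15 < 60
  Hale: +60 → 60 ≥ 50
Round 4 — Hale becomes insolvent.
No further insolvencies.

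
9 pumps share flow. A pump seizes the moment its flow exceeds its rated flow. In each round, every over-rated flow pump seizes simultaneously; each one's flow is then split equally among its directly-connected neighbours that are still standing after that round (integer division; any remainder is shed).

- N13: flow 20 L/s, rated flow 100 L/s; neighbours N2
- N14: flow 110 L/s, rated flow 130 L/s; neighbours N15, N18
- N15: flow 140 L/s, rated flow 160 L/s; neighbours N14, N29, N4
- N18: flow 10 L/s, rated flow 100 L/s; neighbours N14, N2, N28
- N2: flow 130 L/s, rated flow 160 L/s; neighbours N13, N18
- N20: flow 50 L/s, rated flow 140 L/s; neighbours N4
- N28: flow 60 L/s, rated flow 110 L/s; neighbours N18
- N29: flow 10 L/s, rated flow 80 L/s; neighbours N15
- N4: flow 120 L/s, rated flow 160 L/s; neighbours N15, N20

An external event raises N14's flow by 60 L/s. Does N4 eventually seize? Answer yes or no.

Round 1 — N14 at 170 > 130. N14 seizes.
  N14 sheds 170 L/s to N15, N18: 85 each.
    N15: 140+85 = 225 > 160
    N18: 10+85 = 95 ≤ 100
Round 2 — N15 seizes.
  N15 sheds 225 L/s to N29, N4: 112 each (1 lost).
    N29: 10+112 = 122 > 80
    N4: 120+112 = 232 > 160
Round 3 — N29, N4 seize.
  N29 sheds 122 L/s: no online neighbours, lost.
  N4 sheds 232 L/s to N20: 232 each.
    N20: 50+232 = 282 > 140
Round 4 — N20 seizes.
  N20 sheds 282 L/s: no online neighbours, lost.
No further seizures.

yes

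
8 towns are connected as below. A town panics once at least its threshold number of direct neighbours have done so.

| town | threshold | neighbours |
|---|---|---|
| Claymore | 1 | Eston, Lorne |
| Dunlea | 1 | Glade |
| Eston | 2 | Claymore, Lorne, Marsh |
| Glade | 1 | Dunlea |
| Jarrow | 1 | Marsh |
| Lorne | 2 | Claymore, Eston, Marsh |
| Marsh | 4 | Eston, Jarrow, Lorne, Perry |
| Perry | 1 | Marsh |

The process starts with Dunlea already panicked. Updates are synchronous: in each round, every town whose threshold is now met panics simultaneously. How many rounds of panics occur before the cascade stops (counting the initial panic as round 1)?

Round 1 — Dunlea panics (initial).
Round 2 — checking thresholds:
  Glade: 1 of 1 neighbours ≥ 1, panics.
Round 3 — no new panics; cascade stops.

2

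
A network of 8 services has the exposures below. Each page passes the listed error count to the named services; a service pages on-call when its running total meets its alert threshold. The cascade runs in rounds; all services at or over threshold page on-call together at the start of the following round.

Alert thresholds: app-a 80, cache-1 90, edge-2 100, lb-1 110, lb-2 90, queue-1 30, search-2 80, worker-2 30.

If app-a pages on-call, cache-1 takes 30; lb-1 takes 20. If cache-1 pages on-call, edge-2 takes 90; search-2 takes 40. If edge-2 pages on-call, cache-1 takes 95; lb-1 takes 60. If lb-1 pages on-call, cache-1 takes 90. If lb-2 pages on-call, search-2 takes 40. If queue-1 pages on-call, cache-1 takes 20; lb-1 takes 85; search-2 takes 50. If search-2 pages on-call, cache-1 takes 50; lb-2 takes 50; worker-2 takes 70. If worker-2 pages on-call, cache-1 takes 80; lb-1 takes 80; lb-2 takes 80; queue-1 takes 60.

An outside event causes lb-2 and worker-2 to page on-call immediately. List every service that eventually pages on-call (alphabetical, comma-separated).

Round 1 — lb-2, worker-2 page on-call (initial).
  cache-1: +80 → 80 < 90
  lb-1: +80 → 80 < 110
  queue-1: +60 → 60 ≥ 30
  search-2: +40 → 40 < 80
Round 2 — queue-1 pages on-call.
  cache-1: +20 → 100 ≥ 90
  lb-1: +85 → 165 ≥ 110
  search-2: +50 → 90 ≥ 80
Round 3 — cache-1, lb-1, search-2 page on-call.
  edge-2: +90 → 90 < 100
No further pages.

cache-1, lb-1, lb-2, queue-1, search-2, worker-2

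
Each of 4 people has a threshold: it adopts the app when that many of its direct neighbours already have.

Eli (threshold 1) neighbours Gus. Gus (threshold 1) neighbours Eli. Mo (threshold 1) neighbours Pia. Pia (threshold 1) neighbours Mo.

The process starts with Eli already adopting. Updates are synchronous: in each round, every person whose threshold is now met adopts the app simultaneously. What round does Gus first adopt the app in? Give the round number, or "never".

2

Round 1 — Eli adopts the app (initial).
Round 2 — checking thresholds:
  Gus: 1 of 1 neighbours ≥ 1, adopts the app.
Round 3 — no new adoptions; cascade stops.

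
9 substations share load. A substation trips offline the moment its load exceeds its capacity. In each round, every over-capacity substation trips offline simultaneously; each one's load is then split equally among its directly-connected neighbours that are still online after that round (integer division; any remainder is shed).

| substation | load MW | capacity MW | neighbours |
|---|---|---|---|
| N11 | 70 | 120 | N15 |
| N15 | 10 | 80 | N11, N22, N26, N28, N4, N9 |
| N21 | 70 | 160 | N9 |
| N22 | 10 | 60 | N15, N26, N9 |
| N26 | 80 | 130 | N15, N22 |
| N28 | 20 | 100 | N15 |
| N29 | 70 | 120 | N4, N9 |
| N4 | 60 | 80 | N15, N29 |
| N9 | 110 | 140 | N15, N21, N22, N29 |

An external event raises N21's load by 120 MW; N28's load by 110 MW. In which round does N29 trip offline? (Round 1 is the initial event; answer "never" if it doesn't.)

3

Round 1 — N21 at 190 > 160; N28 at 130 > 100. N21, N28 trip offline.
  N21 sheds 190 MW to N9: 190 each.
    N9: 110+190 = 300 > 140
  N28 sheds 130 MW to N15: 130 each.
    N15: 10+130 = 140 > 80
Round 2 — N15, N9 trip offline.
  N15 sheds 140 MW to N11, N22, N26, N4: 35 each.
    N11: 70+35 = 105 ≤ 120
    N22: 10+35 = 45 ≤ 60
    N26: 80+35 = 115 ≤ 130
    N4: 60+35 = 95 > 80
  N9 sheds 300 MW to N22, N29: 150 each.
    N22: 45+150 = 195 > 60
    N29: 70+150 = 220 > 120
Round 3 — N22, N29, N4 trip offline.
  N22 sheds 195 MW to N26: 195 each.
    N26: 115+195 = 310 > 130
  N29 sheds 220 MW: no online neighbours, lost.
  N4 sheds 95 MW: no online neighbours, lost.
Round 4 — N26 trips offline.
  N26 sheds 310 MW: no online neighbours, lost.
No further trips.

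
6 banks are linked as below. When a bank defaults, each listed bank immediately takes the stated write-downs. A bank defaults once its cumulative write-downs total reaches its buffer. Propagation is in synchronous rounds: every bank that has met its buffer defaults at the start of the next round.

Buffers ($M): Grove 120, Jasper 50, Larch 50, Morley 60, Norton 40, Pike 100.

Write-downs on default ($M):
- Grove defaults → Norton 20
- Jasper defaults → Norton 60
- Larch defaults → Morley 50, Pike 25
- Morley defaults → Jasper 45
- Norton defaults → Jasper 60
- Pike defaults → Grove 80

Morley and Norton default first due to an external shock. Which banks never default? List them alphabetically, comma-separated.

Round 1 — Morley, Norton default (initial).
  Jasper: +45+60 → 105 ≥ 50
Round 2 — Jasper defaults.
No further defaults.

Grove, Larch, Pike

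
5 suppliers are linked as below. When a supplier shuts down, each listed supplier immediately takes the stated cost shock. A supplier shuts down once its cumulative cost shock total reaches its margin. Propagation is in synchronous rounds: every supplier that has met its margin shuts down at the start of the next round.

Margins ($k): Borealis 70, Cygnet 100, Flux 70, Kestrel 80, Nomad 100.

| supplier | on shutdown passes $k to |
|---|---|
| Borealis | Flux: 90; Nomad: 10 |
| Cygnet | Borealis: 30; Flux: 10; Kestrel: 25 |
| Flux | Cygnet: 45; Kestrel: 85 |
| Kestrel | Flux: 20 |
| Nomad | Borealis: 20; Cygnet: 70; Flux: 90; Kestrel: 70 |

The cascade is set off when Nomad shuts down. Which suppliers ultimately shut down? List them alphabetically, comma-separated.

Cygnet, Flux, Kestrel, Nomad

Round 1 — Nomad shuts down (initial).
  Borealis: +20 → 20 < 70
  Cygnet: +70 → 70 < 100
  Flux: +90 → 90 ≥ 70
  Kestrel: +70 → 70 < 80
Round 2 — Flux shuts down.
  Cygnet: +45 → 115 ≥ 100
  Kestrel: +85 → 155 ≥ 80
Round 3 — Cygnet, Kestrel shut down.
  Borealis: +30 → 50 < 70
No further shutdowns.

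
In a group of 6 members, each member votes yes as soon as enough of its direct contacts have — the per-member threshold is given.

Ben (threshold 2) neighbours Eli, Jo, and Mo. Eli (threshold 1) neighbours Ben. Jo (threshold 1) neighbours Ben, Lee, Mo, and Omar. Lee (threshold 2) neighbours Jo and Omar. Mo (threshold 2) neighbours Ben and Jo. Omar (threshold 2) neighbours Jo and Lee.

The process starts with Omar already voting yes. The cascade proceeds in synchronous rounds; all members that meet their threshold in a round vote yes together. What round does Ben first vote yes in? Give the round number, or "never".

never

Round 1 — Omar votes yes (initial).
Round 2 — checking thresholds:
  Jo: 1 of 4 neighbours ≥ 1, votes yes.
  Lee: 1 of 2 neighbours < 2, not yet.
Round 3 — checking thresholds:
  Ben: 1 of 3 neighbours < 2, not yet.
  Lee: 2 of 2 neighbours ≥ 2, votes yes.
  Mo: 1 of 2 neighbours < 2, not yet.
Round 4 — no new yes votes; cascade stops.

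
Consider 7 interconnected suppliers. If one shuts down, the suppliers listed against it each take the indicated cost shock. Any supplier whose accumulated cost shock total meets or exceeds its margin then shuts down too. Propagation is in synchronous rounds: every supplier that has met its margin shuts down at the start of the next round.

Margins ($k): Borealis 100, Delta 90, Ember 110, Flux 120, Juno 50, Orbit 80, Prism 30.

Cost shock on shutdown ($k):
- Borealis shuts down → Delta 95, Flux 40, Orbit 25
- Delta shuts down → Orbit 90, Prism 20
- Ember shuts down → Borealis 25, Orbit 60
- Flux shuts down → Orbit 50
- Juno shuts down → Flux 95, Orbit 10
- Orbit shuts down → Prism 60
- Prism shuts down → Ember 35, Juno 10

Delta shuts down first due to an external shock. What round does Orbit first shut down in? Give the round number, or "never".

2

Round 1 — Delta shuts down (initial).
  Orbit: +90 → 90 ≥ 80
  Prism: +20 → 20 < 30
Round 2 — Orbit shuts down.
  Prism: +60 → 80 ≥ 30
Round 3 — Prism shuts down.
  Ember: +35 → 35 < 110
  Juno: +10 → 10 < 50
No further shutdowns.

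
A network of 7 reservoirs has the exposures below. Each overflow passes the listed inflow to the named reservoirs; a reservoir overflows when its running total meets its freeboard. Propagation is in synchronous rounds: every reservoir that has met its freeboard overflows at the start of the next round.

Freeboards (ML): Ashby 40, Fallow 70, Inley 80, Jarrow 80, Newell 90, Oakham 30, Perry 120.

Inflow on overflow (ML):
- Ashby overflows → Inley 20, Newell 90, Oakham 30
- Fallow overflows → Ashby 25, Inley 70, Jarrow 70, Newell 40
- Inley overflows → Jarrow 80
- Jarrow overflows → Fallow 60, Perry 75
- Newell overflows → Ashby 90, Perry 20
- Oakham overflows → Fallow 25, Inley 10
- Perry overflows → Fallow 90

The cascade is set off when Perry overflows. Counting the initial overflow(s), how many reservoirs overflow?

2

Round 1 — Perry overflows (initial).
  Fallow: +90 → 90 ≥ 70
Round 2 — Fallow overflows.
  Ashby: +25 → 25 < 40
  Inley: +70 → 70 < 80
  Jarrow: +70 → 70 < 80
  Newell: +40 → 40 < 90
No further overflows.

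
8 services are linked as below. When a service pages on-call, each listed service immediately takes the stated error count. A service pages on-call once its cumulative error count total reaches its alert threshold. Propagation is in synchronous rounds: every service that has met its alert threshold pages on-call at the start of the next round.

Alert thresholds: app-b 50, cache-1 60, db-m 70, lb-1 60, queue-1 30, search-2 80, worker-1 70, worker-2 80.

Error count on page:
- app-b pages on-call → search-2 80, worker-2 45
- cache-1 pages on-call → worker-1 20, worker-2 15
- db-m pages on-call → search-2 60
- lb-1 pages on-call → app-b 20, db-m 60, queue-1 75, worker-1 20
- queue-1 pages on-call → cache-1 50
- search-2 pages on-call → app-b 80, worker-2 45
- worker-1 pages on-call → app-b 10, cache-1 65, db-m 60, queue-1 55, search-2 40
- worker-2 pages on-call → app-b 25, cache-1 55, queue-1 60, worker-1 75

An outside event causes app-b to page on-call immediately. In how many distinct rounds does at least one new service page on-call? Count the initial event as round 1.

5

Round 1 — app-b pages on-call (initial).
  search-2: +80 → 80 ≥ 80
  worker-2: +45 → 45 < 80
Round 2 — search-2 pages on-call.
  worker-2: +45 → 90 ≥ 80
Round 3 — worker-2 pages on-call.
  cache-1: +55 → 55 < 60
  queue-1: +60 → 60 ≥ 30
  worker-1: +75 → 75 ≥ 70
Round 4 — queue-1, worker-1 page on-call.
  cache-1: +50+65 → 170 ≥ 60
  db-m: +60 → 60 < 70
Round 5 — cache-1 pages on-call.
No further pages.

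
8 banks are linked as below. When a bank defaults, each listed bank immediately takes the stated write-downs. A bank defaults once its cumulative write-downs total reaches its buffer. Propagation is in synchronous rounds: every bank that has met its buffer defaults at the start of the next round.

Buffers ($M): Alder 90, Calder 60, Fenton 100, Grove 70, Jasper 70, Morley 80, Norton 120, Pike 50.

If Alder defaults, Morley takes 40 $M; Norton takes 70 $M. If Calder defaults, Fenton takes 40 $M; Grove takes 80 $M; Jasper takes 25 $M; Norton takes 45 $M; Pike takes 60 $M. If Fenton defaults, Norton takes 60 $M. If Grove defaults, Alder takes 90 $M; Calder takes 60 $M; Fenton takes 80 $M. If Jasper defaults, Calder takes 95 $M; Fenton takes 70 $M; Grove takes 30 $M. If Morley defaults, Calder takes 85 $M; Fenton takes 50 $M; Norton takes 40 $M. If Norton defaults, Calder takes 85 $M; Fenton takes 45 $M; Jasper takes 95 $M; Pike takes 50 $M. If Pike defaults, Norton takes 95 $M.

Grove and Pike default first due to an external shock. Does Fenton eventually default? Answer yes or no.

Round 1 — Grove, Pike default (initial).
  Alder: +90 → 90 ≥ 90
  Calder: +60 → 60 ≥ 60
  Fenton: +80 → 80 < 100
  Norton: +95 → 95 < 120
Round 2 — Alder, Calder default.
  Fenton: +40 → 120 ≥ 100
  Jasper: +25 → 25 < 70
  Morley: +40 → 40 < 80
  Norton: +70+45 → 210 ≥ 120
Round 3 — Fenton, Norton default.
  Jasper: +95 → 120 ≥ 70
Round 4 — Jasper defaults.
No further defaults.

yes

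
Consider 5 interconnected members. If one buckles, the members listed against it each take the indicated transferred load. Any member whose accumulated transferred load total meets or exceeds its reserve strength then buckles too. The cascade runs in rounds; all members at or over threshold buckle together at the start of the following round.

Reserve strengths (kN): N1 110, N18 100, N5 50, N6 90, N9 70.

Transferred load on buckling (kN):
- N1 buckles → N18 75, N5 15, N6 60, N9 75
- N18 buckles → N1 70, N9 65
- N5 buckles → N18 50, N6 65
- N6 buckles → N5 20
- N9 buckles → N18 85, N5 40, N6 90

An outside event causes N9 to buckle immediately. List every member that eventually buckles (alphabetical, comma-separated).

N18, N5, N6, N9

Round 1 — N9 buckles (initial).
  N18: +85 → 85 < 100
  N5: +40 → 40 < 50
  N6: +90 → 90 ≥ 90
Round 2 — N6 buckles.
  N5: +20 → 60 ≥ 50
Round 3 — N5 buckles.
  N18: +50 → 135 ≥ 100
Round 4 — N18 buckles.
  N1: +70 → 70 < 110
No further bucklings.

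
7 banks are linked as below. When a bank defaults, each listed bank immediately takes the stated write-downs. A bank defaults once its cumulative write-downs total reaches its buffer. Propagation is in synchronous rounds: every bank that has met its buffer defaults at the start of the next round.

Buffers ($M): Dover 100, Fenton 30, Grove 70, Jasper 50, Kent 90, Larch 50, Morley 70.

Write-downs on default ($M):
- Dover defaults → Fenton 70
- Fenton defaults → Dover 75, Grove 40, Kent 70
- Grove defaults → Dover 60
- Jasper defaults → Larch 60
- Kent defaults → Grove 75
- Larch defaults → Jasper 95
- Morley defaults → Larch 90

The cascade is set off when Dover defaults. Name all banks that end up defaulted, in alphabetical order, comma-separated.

Dover, Fenton

Round 1 — Dover defaults (initial).
  Fenton: +70 → 70 ≥ 30
Round 2 — Fenton defaults.
  Grove: +40 → 40 < 70
  Kent: +70 → 70 < 90
No further defaults.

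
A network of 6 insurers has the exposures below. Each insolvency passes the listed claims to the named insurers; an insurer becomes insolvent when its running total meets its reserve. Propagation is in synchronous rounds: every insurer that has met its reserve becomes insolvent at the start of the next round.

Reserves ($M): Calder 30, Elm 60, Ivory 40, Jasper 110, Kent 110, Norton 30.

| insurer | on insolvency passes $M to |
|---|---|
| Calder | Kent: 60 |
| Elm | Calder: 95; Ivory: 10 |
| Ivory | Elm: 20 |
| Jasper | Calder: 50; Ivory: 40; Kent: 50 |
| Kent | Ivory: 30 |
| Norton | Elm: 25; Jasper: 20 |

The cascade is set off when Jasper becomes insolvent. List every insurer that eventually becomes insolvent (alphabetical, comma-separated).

Calder, Ivory, Jasper, Kent

Round 1 — Jasper becomes insolvent (initial).
  Calder: +50 → 50 ≥ 30
  Ivory: +40 → 40 ≥ 40
  Kent: +50 → 50 < 110
Round 2 — Calder, Ivory become insolvent.
  Elm: +20 → 20 < 60
  Kent: +60 → 110 ≥ 110
Round 3 — Kent becomes insolvent.
No further insolvencies.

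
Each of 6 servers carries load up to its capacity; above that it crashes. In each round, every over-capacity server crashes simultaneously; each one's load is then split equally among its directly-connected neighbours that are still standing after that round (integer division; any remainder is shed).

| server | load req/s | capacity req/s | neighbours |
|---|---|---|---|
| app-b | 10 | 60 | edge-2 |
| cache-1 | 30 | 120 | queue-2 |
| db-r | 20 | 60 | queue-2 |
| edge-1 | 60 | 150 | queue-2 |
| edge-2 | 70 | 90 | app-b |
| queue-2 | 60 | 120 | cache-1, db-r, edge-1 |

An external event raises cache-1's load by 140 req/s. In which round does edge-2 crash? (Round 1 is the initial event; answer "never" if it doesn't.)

never

Round 1 — cache-1 at 170 > 120. cache-1 crashes.
  cache-1 sheds 170 req/s to queue-2: 170 each.
    queue-2: 60+170 = 230 > 120
Round 2 — queue-2 crashes.
  queue-2 sheds 230 req/s to db-r, edge-1: 115 each.
    db-r: 20+115 = 135 > 60
    edge-1: 60+115 = 175 > 150
Round 3 — db-r, edge-1 crash.
  db-r sheds 135 req/s: no online neighbours, lost.
  edge-1 sheds 175 req/s: no online neighbours, lost.
No further crashes.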